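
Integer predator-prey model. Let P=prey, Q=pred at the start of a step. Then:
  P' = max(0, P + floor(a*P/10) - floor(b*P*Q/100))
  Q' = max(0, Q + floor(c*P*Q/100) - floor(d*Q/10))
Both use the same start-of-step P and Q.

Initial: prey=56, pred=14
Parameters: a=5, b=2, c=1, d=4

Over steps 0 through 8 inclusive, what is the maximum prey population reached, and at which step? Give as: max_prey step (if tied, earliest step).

Step 1: prey: 56+28-15=69; pred: 14+7-5=16
Step 2: prey: 69+34-22=81; pred: 16+11-6=21
Step 3: prey: 81+40-34=87; pred: 21+17-8=30
Step 4: prey: 87+43-52=78; pred: 30+26-12=44
Step 5: prey: 78+39-68=49; pred: 44+34-17=61
Step 6: prey: 49+24-59=14; pred: 61+29-24=66
Step 7: prey: 14+7-18=3; pred: 66+9-26=49
Step 8: prey: 3+1-2=2; pred: 49+1-19=31
Max prey = 87 at step 3

Answer: 87 3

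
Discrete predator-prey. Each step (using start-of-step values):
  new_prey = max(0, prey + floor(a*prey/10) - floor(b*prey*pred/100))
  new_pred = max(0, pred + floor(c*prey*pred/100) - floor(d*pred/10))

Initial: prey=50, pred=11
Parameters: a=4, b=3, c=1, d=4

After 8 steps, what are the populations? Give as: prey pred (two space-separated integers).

Answer: 24 17

Derivation:
Step 1: prey: 50+20-16=54; pred: 11+5-4=12
Step 2: prey: 54+21-19=56; pred: 12+6-4=14
Step 3: prey: 56+22-23=55; pred: 14+7-5=16
Step 4: prey: 55+22-26=51; pred: 16+8-6=18
Step 5: prey: 51+20-27=44; pred: 18+9-7=20
Step 6: prey: 44+17-26=35; pred: 20+8-8=20
Step 7: prey: 35+14-21=28; pred: 20+7-8=19
Step 8: prey: 28+11-15=24; pred: 19+5-7=17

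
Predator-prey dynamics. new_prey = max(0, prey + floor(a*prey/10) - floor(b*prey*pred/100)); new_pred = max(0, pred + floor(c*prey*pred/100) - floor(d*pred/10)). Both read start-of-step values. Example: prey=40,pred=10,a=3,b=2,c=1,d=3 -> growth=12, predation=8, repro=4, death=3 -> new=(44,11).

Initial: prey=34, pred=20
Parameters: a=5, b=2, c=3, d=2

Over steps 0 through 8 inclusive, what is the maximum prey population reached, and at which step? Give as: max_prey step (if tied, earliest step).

Step 1: prey: 34+17-13=38; pred: 20+20-4=36
Step 2: prey: 38+19-27=30; pred: 36+41-7=70
Step 3: prey: 30+15-42=3; pred: 70+63-14=119
Step 4: prey: 3+1-7=0; pred: 119+10-23=106
Step 5: prey: 0+0-0=0; pred: 106+0-21=85
Step 6: prey: 0+0-0=0; pred: 85+0-17=68
Step 7: prey: 0+0-0=0; pred: 68+0-13=55
Step 8: prey: 0+0-0=0; pred: 55+0-11=44
Max prey = 38 at step 1

Answer: 38 1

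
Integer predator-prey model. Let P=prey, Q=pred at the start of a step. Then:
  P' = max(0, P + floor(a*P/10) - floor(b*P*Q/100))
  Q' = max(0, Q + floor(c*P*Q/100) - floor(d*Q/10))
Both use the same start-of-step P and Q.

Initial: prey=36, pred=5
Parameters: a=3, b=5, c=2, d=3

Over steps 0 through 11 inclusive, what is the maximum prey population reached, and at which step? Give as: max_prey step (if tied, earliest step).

Step 1: prey: 36+10-9=37; pred: 5+3-1=7
Step 2: prey: 37+11-12=36; pred: 7+5-2=10
Step 3: prey: 36+10-18=28; pred: 10+7-3=14
Step 4: prey: 28+8-19=17; pred: 14+7-4=17
Step 5: prey: 17+5-14=8; pred: 17+5-5=17
Step 6: prey: 8+2-6=4; pred: 17+2-5=14
Step 7: prey: 4+1-2=3; pred: 14+1-4=11
Step 8: prey: 3+0-1=2; pred: 11+0-3=8
Step 9: prey: 2+0-0=2; pred: 8+0-2=6
Step 10: prey: 2+0-0=2; pred: 6+0-1=5
Step 11: prey: 2+0-0=2; pred: 5+0-1=4
Max prey = 37 at step 1

Answer: 37 1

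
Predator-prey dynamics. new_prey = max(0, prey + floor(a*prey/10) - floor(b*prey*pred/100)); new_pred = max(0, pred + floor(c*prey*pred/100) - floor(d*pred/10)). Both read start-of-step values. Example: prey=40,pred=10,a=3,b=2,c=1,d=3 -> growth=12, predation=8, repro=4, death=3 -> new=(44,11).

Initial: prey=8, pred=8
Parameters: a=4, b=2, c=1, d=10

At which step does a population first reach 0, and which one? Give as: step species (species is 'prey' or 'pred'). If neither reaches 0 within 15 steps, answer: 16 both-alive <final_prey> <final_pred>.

Step 1: prey: 8+3-1=10; pred: 8+0-8=0
First extinction: pred at step 1

Answer: 1 pred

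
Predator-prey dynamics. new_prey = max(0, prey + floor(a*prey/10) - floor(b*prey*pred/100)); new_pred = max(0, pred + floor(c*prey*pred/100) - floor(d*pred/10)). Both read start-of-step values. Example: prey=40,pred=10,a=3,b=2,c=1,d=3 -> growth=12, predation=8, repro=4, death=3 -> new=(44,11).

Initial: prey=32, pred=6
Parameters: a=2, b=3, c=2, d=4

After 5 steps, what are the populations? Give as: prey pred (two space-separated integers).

Answer: 22 15

Derivation:
Step 1: prey: 32+6-5=33; pred: 6+3-2=7
Step 2: prey: 33+6-6=33; pred: 7+4-2=9
Step 3: prey: 33+6-8=31; pred: 9+5-3=11
Step 4: prey: 31+6-10=27; pred: 11+6-4=13
Step 5: prey: 27+5-10=22; pred: 13+7-5=15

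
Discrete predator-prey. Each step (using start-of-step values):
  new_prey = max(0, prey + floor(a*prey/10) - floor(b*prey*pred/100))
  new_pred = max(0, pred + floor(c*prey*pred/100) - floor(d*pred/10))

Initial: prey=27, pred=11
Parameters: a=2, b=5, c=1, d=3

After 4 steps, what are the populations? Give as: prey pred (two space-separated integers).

Step 1: prey: 27+5-14=18; pred: 11+2-3=10
Step 2: prey: 18+3-9=12; pred: 10+1-3=8
Step 3: prey: 12+2-4=10; pred: 8+0-2=6
Step 4: prey: 10+2-3=9; pred: 6+0-1=5

Answer: 9 5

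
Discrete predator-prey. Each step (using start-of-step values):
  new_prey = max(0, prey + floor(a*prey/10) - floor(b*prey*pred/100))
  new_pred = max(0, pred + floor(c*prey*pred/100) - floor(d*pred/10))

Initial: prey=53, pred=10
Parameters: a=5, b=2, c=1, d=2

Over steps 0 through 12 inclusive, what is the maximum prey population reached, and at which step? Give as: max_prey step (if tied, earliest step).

Answer: 97 3

Derivation:
Step 1: prey: 53+26-10=69; pred: 10+5-2=13
Step 2: prey: 69+34-17=86; pred: 13+8-2=19
Step 3: prey: 86+43-32=97; pred: 19+16-3=32
Step 4: prey: 97+48-62=83; pred: 32+31-6=57
Step 5: prey: 83+41-94=30; pred: 57+47-11=93
Step 6: prey: 30+15-55=0; pred: 93+27-18=102
Step 7: prey: 0+0-0=0; pred: 102+0-20=82
Step 8: prey: 0+0-0=0; pred: 82+0-16=66
Step 9: prey: 0+0-0=0; pred: 66+0-13=53
Step 10: prey: 0+0-0=0; pred: 53+0-10=43
Step 11: prey: 0+0-0=0; pred: 43+0-8=35
Step 12: prey: 0+0-0=0; pred: 35+0-7=28
Max prey = 97 at step 3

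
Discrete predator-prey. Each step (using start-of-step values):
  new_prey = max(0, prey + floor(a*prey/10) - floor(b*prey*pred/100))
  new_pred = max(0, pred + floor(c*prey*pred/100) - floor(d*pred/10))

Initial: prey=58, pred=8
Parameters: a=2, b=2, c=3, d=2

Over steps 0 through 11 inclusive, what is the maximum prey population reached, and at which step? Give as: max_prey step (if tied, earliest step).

Step 1: prey: 58+11-9=60; pred: 8+13-1=20
Step 2: prey: 60+12-24=48; pred: 20+36-4=52
Step 3: prey: 48+9-49=8; pred: 52+74-10=116
Step 4: prey: 8+1-18=0; pred: 116+27-23=120
Step 5: prey: 0+0-0=0; pred: 120+0-24=96
Step 6: prey: 0+0-0=0; pred: 96+0-19=77
Step 7: prey: 0+0-0=0; pred: 77+0-15=62
Step 8: prey: 0+0-0=0; pred: 62+0-12=50
Step 9: prey: 0+0-0=0; pred: 50+0-10=40
Step 10: prey: 0+0-0=0; pred: 40+0-8=32
Step 11: prey: 0+0-0=0; pred: 32+0-6=26
Max prey = 60 at step 1

Answer: 60 1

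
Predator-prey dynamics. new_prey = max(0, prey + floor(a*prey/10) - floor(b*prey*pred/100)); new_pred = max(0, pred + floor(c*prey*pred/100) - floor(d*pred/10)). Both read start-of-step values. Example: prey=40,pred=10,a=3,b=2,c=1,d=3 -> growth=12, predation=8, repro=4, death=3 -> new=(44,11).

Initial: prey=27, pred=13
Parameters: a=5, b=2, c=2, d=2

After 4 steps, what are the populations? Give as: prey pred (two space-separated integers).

Answer: 27 62

Derivation:
Step 1: prey: 27+13-7=33; pred: 13+7-2=18
Step 2: prey: 33+16-11=38; pred: 18+11-3=26
Step 3: prey: 38+19-19=38; pred: 26+19-5=40
Step 4: prey: 38+19-30=27; pred: 40+30-8=62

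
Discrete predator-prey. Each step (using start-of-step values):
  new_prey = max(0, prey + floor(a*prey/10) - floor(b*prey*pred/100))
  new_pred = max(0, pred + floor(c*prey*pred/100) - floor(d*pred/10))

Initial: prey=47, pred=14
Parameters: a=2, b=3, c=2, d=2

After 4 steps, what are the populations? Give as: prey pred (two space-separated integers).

Step 1: prey: 47+9-19=37; pred: 14+13-2=25
Step 2: prey: 37+7-27=17; pred: 25+18-5=38
Step 3: prey: 17+3-19=1; pred: 38+12-7=43
Step 4: prey: 1+0-1=0; pred: 43+0-8=35

Answer: 0 35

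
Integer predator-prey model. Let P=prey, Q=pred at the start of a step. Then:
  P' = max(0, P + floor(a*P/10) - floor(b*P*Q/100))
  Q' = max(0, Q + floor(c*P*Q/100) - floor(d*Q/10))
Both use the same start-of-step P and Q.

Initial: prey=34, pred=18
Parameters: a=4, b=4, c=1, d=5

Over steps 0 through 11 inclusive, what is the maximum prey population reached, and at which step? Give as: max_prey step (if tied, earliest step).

Step 1: prey: 34+13-24=23; pred: 18+6-9=15
Step 2: prey: 23+9-13=19; pred: 15+3-7=11
Step 3: prey: 19+7-8=18; pred: 11+2-5=8
Step 4: prey: 18+7-5=20; pred: 8+1-4=5
Step 5: prey: 20+8-4=24; pred: 5+1-2=4
Step 6: prey: 24+9-3=30; pred: 4+0-2=2
Step 7: prey: 30+12-2=40; pred: 2+0-1=1
Step 8: prey: 40+16-1=55; pred: 1+0-0=1
Step 9: prey: 55+22-2=75; pred: 1+0-0=1
Step 10: prey: 75+30-3=102; pred: 1+0-0=1
Step 11: prey: 102+40-4=138; pred: 1+1-0=2
Max prey = 138 at step 11

Answer: 138 11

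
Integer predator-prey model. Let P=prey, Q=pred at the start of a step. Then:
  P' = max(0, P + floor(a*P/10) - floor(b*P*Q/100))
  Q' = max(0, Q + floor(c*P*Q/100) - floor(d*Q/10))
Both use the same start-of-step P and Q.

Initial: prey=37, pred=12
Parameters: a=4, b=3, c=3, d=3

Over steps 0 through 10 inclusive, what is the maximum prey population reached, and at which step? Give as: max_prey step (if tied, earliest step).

Answer: 38 1

Derivation:
Step 1: prey: 37+14-13=38; pred: 12+13-3=22
Step 2: prey: 38+15-25=28; pred: 22+25-6=41
Step 3: prey: 28+11-34=5; pred: 41+34-12=63
Step 4: prey: 5+2-9=0; pred: 63+9-18=54
Step 5: prey: 0+0-0=0; pred: 54+0-16=38
Step 6: prey: 0+0-0=0; pred: 38+0-11=27
Step 7: prey: 0+0-0=0; pred: 27+0-8=19
Step 8: prey: 0+0-0=0; pred: 19+0-5=14
Step 9: prey: 0+0-0=0; pred: 14+0-4=10
Step 10: prey: 0+0-0=0; pred: 10+0-3=7
Max prey = 38 at step 1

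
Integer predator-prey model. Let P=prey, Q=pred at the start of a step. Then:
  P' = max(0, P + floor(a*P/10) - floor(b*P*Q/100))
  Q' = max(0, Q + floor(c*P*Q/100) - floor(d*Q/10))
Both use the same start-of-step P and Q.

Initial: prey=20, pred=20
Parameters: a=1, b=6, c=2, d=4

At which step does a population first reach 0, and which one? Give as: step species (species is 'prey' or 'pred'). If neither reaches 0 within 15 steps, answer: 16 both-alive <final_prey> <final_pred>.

Step 1: prey: 20+2-24=0; pred: 20+8-8=20
First extinction: prey at step 1

Answer: 1 prey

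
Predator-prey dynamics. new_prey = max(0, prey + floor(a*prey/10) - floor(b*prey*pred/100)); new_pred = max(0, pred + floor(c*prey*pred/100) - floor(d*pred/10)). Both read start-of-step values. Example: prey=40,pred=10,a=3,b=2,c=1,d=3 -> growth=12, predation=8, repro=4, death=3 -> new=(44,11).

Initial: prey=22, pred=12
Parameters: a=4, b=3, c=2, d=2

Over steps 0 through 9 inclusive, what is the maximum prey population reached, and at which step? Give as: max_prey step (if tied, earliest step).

Answer: 23 1

Derivation:
Step 1: prey: 22+8-7=23; pred: 12+5-2=15
Step 2: prey: 23+9-10=22; pred: 15+6-3=18
Step 3: prey: 22+8-11=19; pred: 18+7-3=22
Step 4: prey: 19+7-12=14; pred: 22+8-4=26
Step 5: prey: 14+5-10=9; pred: 26+7-5=28
Step 6: prey: 9+3-7=5; pred: 28+5-5=28
Step 7: prey: 5+2-4=3; pred: 28+2-5=25
Step 8: prey: 3+1-2=2; pred: 25+1-5=21
Step 9: prey: 2+0-1=1; pred: 21+0-4=17
Max prey = 23 at step 1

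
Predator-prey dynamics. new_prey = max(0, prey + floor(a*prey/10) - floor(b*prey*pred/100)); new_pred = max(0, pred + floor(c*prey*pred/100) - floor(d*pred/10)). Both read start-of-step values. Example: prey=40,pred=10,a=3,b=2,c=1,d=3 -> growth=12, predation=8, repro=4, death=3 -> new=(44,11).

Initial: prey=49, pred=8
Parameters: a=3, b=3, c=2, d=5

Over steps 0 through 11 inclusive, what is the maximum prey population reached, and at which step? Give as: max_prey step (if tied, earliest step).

Answer: 52 1

Derivation:
Step 1: prey: 49+14-11=52; pred: 8+7-4=11
Step 2: prey: 52+15-17=50; pred: 11+11-5=17
Step 3: prey: 50+15-25=40; pred: 17+17-8=26
Step 4: prey: 40+12-31=21; pred: 26+20-13=33
Step 5: prey: 21+6-20=7; pred: 33+13-16=30
Step 6: prey: 7+2-6=3; pred: 30+4-15=19
Step 7: prey: 3+0-1=2; pred: 19+1-9=11
Step 8: prey: 2+0-0=2; pred: 11+0-5=6
Step 9: prey: 2+0-0=2; pred: 6+0-3=3
Step 10: prey: 2+0-0=2; pred: 3+0-1=2
Step 11: prey: 2+0-0=2; pred: 2+0-1=1
Max prey = 52 at step 1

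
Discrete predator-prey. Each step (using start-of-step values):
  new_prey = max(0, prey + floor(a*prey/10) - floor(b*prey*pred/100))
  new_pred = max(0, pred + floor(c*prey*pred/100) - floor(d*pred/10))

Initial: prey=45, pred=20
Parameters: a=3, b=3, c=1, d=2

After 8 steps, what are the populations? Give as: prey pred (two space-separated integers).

Step 1: prey: 45+13-27=31; pred: 20+9-4=25
Step 2: prey: 31+9-23=17; pred: 25+7-5=27
Step 3: prey: 17+5-13=9; pred: 27+4-5=26
Step 4: prey: 9+2-7=4; pred: 26+2-5=23
Step 5: prey: 4+1-2=3; pred: 23+0-4=19
Step 6: prey: 3+0-1=2; pred: 19+0-3=16
Step 7: prey: 2+0-0=2; pred: 16+0-3=13
Step 8: prey: 2+0-0=2; pred: 13+0-2=11

Answer: 2 11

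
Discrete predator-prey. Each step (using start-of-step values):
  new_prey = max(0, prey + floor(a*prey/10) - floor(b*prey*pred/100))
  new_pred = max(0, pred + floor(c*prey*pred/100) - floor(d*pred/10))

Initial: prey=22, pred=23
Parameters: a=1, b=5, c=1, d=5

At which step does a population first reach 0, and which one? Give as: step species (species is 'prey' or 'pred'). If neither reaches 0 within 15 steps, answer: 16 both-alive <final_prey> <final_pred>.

Step 1: prey: 22+2-25=0; pred: 23+5-11=17
First extinction: prey at step 1

Answer: 1 prey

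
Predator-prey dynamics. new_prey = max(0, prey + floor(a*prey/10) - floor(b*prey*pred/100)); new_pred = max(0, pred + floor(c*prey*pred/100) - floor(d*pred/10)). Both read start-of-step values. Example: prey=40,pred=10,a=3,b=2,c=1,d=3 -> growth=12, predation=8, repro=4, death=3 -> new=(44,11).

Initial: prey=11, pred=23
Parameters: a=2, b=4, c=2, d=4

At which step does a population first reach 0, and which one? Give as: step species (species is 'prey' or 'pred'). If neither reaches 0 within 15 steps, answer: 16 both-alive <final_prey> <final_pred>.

Step 1: prey: 11+2-10=3; pred: 23+5-9=19
Step 2: prey: 3+0-2=1; pred: 19+1-7=13
Step 3: prey: 1+0-0=1; pred: 13+0-5=8
Step 4: prey: 1+0-0=1; pred: 8+0-3=5
Step 5: prey: 1+0-0=1; pred: 5+0-2=3
Step 6: prey: 1+0-0=1; pred: 3+0-1=2
Step 7: prey: 1+0-0=1; pred: 2+0-0=2
Steps 8-15: state stable at prey=1, pred=2 (no change)
No extinction within 15 steps

Answer: 16 both-alive 1 2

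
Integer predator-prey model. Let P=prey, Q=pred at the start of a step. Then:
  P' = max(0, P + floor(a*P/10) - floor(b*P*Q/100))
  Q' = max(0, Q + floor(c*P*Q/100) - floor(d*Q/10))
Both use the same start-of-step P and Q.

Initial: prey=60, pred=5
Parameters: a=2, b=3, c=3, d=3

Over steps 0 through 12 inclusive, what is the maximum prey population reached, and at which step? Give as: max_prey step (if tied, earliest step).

Step 1: prey: 60+12-9=63; pred: 5+9-1=13
Step 2: prey: 63+12-24=51; pred: 13+24-3=34
Step 3: prey: 51+10-52=9; pred: 34+52-10=76
Step 4: prey: 9+1-20=0; pred: 76+20-22=74
Step 5: prey: 0+0-0=0; pred: 74+0-22=52
Step 6: prey: 0+0-0=0; pred: 52+0-15=37
Step 7: prey: 0+0-0=0; pred: 37+0-11=26
Step 8: prey: 0+0-0=0; pred: 26+0-7=19
Step 9: prey: 0+0-0=0; pred: 19+0-5=14
Step 10: prey: 0+0-0=0; pred: 14+0-4=10
Step 11: prey: 0+0-0=0; pred: 10+0-3=7
Step 12: prey: 0+0-0=0; pred: 7+0-2=5
Max prey = 63 at step 1

Answer: 63 1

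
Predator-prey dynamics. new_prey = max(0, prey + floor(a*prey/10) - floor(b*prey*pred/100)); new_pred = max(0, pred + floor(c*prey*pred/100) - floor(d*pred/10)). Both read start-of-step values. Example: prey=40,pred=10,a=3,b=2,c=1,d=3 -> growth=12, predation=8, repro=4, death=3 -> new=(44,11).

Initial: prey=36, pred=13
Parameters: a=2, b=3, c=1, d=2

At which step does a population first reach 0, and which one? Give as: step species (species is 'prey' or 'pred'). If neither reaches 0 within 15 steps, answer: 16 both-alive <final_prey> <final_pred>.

Step 1: prey: 36+7-14=29; pred: 13+4-2=15
Step 2: prey: 29+5-13=21; pred: 15+4-3=16
Step 3: prey: 21+4-10=15; pred: 16+3-3=16
Step 4: prey: 15+3-7=11; pred: 16+2-3=15
Step 5: prey: 11+2-4=9; pred: 15+1-3=13
Step 6: prey: 9+1-3=7; pred: 13+1-2=12
Step 7: prey: 7+1-2=6; pred: 12+0-2=10
Step 8: prey: 6+1-1=6; pred: 10+0-2=8
Step 9: prey: 6+1-1=6; pred: 8+0-1=7
Step 10: prey: 6+1-1=6; pred: 7+0-1=6
Step 11: prey: 6+1-1=6; pred: 6+0-1=5
Step 12: prey: 6+1-0=7; pred: 5+0-1=4
Step 13: prey: 7+1-0=8; pred: 4+0-0=4
Step 14: prey: 8+1-0=9; pred: 4+0-0=4
Step 15: prey: 9+1-1=9; pred: 4+0-0=4
No extinction within 15 steps

Answer: 16 both-alive 9 4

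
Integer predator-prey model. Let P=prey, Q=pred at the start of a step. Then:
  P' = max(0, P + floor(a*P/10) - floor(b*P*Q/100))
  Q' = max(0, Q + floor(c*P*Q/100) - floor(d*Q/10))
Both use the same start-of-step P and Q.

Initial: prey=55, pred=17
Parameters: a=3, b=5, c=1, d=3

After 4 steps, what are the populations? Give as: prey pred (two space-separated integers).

Answer: 1 11

Derivation:
Step 1: prey: 55+16-46=25; pred: 17+9-5=21
Step 2: prey: 25+7-26=6; pred: 21+5-6=20
Step 3: prey: 6+1-6=1; pred: 20+1-6=15
Step 4: prey: 1+0-0=1; pred: 15+0-4=11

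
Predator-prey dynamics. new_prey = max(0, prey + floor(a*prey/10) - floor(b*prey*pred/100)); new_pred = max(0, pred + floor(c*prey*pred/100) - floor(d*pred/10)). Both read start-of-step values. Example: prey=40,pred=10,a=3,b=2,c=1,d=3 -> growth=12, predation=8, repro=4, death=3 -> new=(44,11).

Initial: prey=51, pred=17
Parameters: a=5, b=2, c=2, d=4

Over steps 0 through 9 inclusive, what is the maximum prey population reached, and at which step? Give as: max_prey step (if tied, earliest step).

Answer: 59 1

Derivation:
Step 1: prey: 51+25-17=59; pred: 17+17-6=28
Step 2: prey: 59+29-33=55; pred: 28+33-11=50
Step 3: prey: 55+27-55=27; pred: 50+55-20=85
Step 4: prey: 27+13-45=0; pred: 85+45-34=96
Step 5: prey: 0+0-0=0; pred: 96+0-38=58
Step 6: prey: 0+0-0=0; pred: 58+0-23=35
Step 7: prey: 0+0-0=0; pred: 35+0-14=21
Step 8: prey: 0+0-0=0; pred: 21+0-8=13
Step 9: prey: 0+0-0=0; pred: 13+0-5=8
Max prey = 59 at step 1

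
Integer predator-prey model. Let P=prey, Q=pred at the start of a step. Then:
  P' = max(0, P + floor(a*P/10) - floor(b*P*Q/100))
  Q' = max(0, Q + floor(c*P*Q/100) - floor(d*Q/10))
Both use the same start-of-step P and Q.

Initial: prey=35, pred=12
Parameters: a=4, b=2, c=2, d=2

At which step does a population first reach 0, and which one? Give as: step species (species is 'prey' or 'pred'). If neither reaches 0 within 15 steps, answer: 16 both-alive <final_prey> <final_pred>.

Answer: 5 prey

Derivation:
Step 1: prey: 35+14-8=41; pred: 12+8-2=18
Step 2: prey: 41+16-14=43; pred: 18+14-3=29
Step 3: prey: 43+17-24=36; pred: 29+24-5=48
Step 4: prey: 36+14-34=16; pred: 48+34-9=73
Step 5: prey: 16+6-23=0; pred: 73+23-14=82
First extinction: prey at step 5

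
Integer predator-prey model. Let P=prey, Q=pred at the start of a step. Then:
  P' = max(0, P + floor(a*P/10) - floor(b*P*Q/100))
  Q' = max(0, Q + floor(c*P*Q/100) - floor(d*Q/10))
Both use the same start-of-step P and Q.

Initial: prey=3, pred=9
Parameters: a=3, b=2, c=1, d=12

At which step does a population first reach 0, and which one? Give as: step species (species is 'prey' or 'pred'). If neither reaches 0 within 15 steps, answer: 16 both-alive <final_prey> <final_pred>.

Step 1: prey: 3+0-0=3; pred: 9+0-10=0
First extinction: pred at step 1

Answer: 1 pred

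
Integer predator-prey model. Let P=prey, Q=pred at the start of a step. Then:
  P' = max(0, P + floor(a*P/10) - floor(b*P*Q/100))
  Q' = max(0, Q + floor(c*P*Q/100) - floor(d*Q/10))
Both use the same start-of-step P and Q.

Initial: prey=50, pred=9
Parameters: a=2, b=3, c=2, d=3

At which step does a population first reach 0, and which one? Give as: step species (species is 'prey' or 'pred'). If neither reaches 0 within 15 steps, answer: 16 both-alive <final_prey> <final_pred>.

Answer: 5 prey

Derivation:
Step 1: prey: 50+10-13=47; pred: 9+9-2=16
Step 2: prey: 47+9-22=34; pred: 16+15-4=27
Step 3: prey: 34+6-27=13; pred: 27+18-8=37
Step 4: prey: 13+2-14=1; pred: 37+9-11=35
Step 5: prey: 1+0-1=0; pred: 35+0-10=25
First extinction: prey at step 5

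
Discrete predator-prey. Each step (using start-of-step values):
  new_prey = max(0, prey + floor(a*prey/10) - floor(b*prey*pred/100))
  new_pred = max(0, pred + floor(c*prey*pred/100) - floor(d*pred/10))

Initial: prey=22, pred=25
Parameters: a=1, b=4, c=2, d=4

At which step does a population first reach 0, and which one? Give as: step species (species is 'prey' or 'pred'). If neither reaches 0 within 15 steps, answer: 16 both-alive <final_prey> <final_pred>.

Answer: 2 prey

Derivation:
Step 1: prey: 22+2-22=2; pred: 25+11-10=26
Step 2: prey: 2+0-2=0; pred: 26+1-10=17
First extinction: prey at step 2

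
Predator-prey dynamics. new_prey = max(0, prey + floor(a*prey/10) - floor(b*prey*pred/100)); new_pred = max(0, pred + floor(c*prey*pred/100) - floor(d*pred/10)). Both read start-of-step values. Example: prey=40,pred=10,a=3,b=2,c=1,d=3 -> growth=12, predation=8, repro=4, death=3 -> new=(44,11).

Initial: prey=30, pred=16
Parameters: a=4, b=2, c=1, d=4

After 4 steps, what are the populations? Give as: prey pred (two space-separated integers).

Step 1: prey: 30+12-9=33; pred: 16+4-6=14
Step 2: prey: 33+13-9=37; pred: 14+4-5=13
Step 3: prey: 37+14-9=42; pred: 13+4-5=12
Step 4: prey: 42+16-10=48; pred: 12+5-4=13

Answer: 48 13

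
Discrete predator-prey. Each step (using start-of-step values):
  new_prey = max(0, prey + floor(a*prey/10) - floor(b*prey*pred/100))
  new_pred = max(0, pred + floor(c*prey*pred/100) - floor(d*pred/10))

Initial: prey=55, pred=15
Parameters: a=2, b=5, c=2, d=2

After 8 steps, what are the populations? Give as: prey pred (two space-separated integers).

Step 1: prey: 55+11-41=25; pred: 15+16-3=28
Step 2: prey: 25+5-35=0; pred: 28+14-5=37
Step 3: prey: 0+0-0=0; pred: 37+0-7=30
Step 4: prey: 0+0-0=0; pred: 30+0-6=24
Step 5: prey: 0+0-0=0; pred: 24+0-4=20
Step 6: prey: 0+0-0=0; pred: 20+0-4=16
Step 7: prey: 0+0-0=0; pred: 16+0-3=13
Step 8: prey: 0+0-0=0; pred: 13+0-2=11

Answer: 0 11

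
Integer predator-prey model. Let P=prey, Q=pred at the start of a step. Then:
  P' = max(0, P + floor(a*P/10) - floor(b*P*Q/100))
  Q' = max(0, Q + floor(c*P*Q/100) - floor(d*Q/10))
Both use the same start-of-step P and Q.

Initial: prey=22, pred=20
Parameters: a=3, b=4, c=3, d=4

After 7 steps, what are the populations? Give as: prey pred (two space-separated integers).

Step 1: prey: 22+6-17=11; pred: 20+13-8=25
Step 2: prey: 11+3-11=3; pred: 25+8-10=23
Step 3: prey: 3+0-2=1; pred: 23+2-9=16
Step 4: prey: 1+0-0=1; pred: 16+0-6=10
Step 5: prey: 1+0-0=1; pred: 10+0-4=6
Step 6: prey: 1+0-0=1; pred: 6+0-2=4
Step 7: prey: 1+0-0=1; pred: 4+0-1=3

Answer: 1 3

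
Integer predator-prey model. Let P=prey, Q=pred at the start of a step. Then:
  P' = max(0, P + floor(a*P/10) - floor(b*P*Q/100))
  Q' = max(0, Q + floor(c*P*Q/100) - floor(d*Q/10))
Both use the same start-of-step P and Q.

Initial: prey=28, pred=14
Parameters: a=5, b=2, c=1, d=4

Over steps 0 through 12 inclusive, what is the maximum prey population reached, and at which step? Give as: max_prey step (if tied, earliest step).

Answer: 95 6

Derivation:
Step 1: prey: 28+14-7=35; pred: 14+3-5=12
Step 2: prey: 35+17-8=44; pred: 12+4-4=12
Step 3: prey: 44+22-10=56; pred: 12+5-4=13
Step 4: prey: 56+28-14=70; pred: 13+7-5=15
Step 5: prey: 70+35-21=84; pred: 15+10-6=19
Step 6: prey: 84+42-31=95; pred: 19+15-7=27
Step 7: prey: 95+47-51=91; pred: 27+25-10=42
Step 8: prey: 91+45-76=60; pred: 42+38-16=64
Step 9: prey: 60+30-76=14; pred: 64+38-25=77
Step 10: prey: 14+7-21=0; pred: 77+10-30=57
Step 11: prey: 0+0-0=0; pred: 57+0-22=35
Step 12: prey: 0+0-0=0; pred: 35+0-14=21
Max prey = 95 at step 6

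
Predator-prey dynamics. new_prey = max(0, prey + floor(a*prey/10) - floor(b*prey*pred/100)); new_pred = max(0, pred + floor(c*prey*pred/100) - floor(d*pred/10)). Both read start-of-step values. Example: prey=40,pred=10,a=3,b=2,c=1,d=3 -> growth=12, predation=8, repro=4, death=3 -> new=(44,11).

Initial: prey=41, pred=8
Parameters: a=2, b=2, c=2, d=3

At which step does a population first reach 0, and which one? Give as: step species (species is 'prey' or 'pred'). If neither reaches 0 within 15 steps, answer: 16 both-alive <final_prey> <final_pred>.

Step 1: prey: 41+8-6=43; pred: 8+6-2=12
Step 2: prey: 43+8-10=41; pred: 12+10-3=19
Step 3: prey: 41+8-15=34; pred: 19+15-5=29
Step 4: prey: 34+6-19=21; pred: 29+19-8=40
Step 5: prey: 21+4-16=9; pred: 40+16-12=44
Step 6: prey: 9+1-7=3; pred: 44+7-13=38
Step 7: prey: 3+0-2=1; pred: 38+2-11=29
Step 8: prey: 1+0-0=1; pred: 29+0-8=21
Step 9: prey: 1+0-0=1; pred: 21+0-6=15
Step 10: prey: 1+0-0=1; pred: 15+0-4=11
Step 11: prey: 1+0-0=1; pred: 11+0-3=8
Step 12: prey: 1+0-0=1; pred: 8+0-2=6
Step 13: prey: 1+0-0=1; pred: 6+0-1=5
Step 14: prey: 1+0-0=1; pred: 5+0-1=4
Step 15: prey: 1+0-0=1; pred: 4+0-1=3
No extinction within 15 steps

Answer: 16 both-alive 1 3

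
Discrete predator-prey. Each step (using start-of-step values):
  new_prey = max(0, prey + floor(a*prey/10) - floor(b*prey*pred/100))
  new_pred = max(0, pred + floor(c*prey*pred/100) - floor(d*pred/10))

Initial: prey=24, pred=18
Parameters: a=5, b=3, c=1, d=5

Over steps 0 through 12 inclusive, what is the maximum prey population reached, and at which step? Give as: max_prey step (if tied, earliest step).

Answer: 168 9

Derivation:
Step 1: prey: 24+12-12=24; pred: 18+4-9=13
Step 2: prey: 24+12-9=27; pred: 13+3-6=10
Step 3: prey: 27+13-8=32; pred: 10+2-5=7
Step 4: prey: 32+16-6=42; pred: 7+2-3=6
Step 5: prey: 42+21-7=56; pred: 6+2-3=5
Step 6: prey: 56+28-8=76; pred: 5+2-2=5
Step 7: prey: 76+38-11=103; pred: 5+3-2=6
Step 8: prey: 103+51-18=136; pred: 6+6-3=9
Step 9: prey: 136+68-36=168; pred: 9+12-4=17
Step 10: prey: 168+84-85=167; pred: 17+28-8=37
Step 11: prey: 167+83-185=65; pred: 37+61-18=80
Step 12: prey: 65+32-156=0; pred: 80+52-40=92
Max prey = 168 at step 9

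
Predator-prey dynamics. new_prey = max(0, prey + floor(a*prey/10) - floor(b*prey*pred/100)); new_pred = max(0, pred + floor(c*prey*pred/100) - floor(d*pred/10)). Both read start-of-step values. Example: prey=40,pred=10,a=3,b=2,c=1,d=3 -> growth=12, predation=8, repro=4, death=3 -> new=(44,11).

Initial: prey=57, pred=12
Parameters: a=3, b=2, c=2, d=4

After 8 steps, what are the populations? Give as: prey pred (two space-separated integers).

Step 1: prey: 57+17-13=61; pred: 12+13-4=21
Step 2: prey: 61+18-25=54; pred: 21+25-8=38
Step 3: prey: 54+16-41=29; pred: 38+41-15=64
Step 4: prey: 29+8-37=0; pred: 64+37-25=76
Step 5: prey: 0+0-0=0; pred: 76+0-30=46
Step 6: prey: 0+0-0=0; pred: 46+0-18=28
Step 7: prey: 0+0-0=0; pred: 28+0-11=17
Step 8: prey: 0+0-0=0; pred: 17+0-6=11

Answer: 0 11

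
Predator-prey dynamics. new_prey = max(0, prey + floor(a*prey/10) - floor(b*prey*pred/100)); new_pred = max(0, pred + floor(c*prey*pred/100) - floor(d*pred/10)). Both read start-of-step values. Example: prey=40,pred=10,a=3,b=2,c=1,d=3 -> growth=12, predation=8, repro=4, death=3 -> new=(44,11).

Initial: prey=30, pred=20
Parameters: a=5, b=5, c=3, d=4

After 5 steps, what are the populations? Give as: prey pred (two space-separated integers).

Step 1: prey: 30+15-30=15; pred: 20+18-8=30
Step 2: prey: 15+7-22=0; pred: 30+13-12=31
Step 3: prey: 0+0-0=0; pred: 31+0-12=19
Step 4: prey: 0+0-0=0; pred: 19+0-7=12
Step 5: prey: 0+0-0=0; pred: 12+0-4=8

Answer: 0 8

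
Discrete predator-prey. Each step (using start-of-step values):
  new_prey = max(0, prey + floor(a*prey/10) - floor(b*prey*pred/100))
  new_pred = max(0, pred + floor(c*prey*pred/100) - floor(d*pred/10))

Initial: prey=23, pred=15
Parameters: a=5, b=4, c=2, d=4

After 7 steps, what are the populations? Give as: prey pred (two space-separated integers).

Answer: 18 10

Derivation:
Step 1: prey: 23+11-13=21; pred: 15+6-6=15
Step 2: prey: 21+10-12=19; pred: 15+6-6=15
Step 3: prey: 19+9-11=17; pred: 15+5-6=14
Step 4: prey: 17+8-9=16; pred: 14+4-5=13
Step 5: prey: 16+8-8=16; pred: 13+4-5=12
Step 6: prey: 16+8-7=17; pred: 12+3-4=11
Step 7: prey: 17+8-7=18; pred: 11+3-4=10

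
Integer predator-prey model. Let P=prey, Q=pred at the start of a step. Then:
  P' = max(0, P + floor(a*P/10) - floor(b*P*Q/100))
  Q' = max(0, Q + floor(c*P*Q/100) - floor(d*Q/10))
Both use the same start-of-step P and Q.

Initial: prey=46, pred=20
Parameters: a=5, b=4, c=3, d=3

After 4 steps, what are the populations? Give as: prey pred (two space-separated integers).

Step 1: prey: 46+23-36=33; pred: 20+27-6=41
Step 2: prey: 33+16-54=0; pred: 41+40-12=69
Step 3: prey: 0+0-0=0; pred: 69+0-20=49
Step 4: prey: 0+0-0=0; pred: 49+0-14=35

Answer: 0 35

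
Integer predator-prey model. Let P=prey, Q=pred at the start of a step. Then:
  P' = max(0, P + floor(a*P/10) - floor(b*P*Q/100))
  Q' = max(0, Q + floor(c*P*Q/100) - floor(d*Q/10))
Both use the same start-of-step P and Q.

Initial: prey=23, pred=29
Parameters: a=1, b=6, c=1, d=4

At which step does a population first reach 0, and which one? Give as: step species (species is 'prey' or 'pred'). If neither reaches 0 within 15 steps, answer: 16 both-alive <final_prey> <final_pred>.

Step 1: prey: 23+2-40=0; pred: 29+6-11=24
First extinction: prey at step 1

Answer: 1 prey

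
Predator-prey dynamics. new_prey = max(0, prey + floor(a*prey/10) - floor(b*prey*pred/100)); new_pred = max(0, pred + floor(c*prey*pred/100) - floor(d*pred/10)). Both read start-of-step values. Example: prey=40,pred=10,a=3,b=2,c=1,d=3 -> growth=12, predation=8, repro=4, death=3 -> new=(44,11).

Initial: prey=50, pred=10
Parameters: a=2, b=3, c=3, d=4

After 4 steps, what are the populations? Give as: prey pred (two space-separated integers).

Answer: 0 34

Derivation:
Step 1: prey: 50+10-15=45; pred: 10+15-4=21
Step 2: prey: 45+9-28=26; pred: 21+28-8=41
Step 3: prey: 26+5-31=0; pred: 41+31-16=56
Step 4: prey: 0+0-0=0; pred: 56+0-22=34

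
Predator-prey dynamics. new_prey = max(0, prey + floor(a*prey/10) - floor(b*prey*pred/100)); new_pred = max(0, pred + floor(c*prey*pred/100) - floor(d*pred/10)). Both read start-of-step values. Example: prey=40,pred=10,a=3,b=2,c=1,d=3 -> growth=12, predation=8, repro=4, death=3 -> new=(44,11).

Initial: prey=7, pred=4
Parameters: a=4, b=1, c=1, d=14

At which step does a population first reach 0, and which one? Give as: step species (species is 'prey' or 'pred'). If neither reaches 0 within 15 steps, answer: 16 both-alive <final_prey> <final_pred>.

Answer: 1 pred

Derivation:
Step 1: prey: 7+2-0=9; pred: 4+0-5=0
First extinction: pred at step 1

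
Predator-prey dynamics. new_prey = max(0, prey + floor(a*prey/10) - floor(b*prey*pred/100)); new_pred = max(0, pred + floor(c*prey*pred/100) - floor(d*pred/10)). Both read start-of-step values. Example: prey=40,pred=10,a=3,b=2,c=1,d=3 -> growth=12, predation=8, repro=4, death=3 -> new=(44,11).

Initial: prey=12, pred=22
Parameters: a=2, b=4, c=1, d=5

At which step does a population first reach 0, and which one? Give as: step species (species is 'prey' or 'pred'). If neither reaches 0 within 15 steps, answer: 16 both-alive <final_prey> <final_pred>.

Answer: 16 both-alive 2 1

Derivation:
Step 1: prey: 12+2-10=4; pred: 22+2-11=13
Step 2: prey: 4+0-2=2; pred: 13+0-6=7
Step 3: prey: 2+0-0=2; pred: 7+0-3=4
Step 4: prey: 2+0-0=2; pred: 4+0-2=2
Step 5: prey: 2+0-0=2; pred: 2+0-1=1
Step 6: prey: 2+0-0=2; pred: 1+0-0=1
Steps 7-15: state stable at prey=2, pred=1 (no change)
No extinction within 15 steps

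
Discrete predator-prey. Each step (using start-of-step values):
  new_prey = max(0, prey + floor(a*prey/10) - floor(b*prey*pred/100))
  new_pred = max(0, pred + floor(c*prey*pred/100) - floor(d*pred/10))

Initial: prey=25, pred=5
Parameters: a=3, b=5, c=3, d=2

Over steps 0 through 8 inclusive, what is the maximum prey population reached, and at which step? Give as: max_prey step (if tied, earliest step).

Step 1: prey: 25+7-6=26; pred: 5+3-1=7
Step 2: prey: 26+7-9=24; pred: 7+5-1=11
Step 3: prey: 24+7-13=18; pred: 11+7-2=16
Step 4: prey: 18+5-14=9; pred: 16+8-3=21
Step 5: prey: 9+2-9=2; pred: 21+5-4=22
Step 6: prey: 2+0-2=0; pred: 22+1-4=19
Step 7: prey: 0+0-0=0; pred: 19+0-3=16
Step 8: prey: 0+0-0=0; pred: 16+0-3=13
Max prey = 26 at step 1

Answer: 26 1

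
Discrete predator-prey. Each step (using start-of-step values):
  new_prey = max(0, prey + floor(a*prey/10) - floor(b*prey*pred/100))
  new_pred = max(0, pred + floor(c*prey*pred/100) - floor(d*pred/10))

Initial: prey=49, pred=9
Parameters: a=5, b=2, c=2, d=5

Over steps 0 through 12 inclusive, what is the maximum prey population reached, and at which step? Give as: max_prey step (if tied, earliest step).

Step 1: prey: 49+24-8=65; pred: 9+8-4=13
Step 2: prey: 65+32-16=81; pred: 13+16-6=23
Step 3: prey: 81+40-37=84; pred: 23+37-11=49
Step 4: prey: 84+42-82=44; pred: 49+82-24=107
Step 5: prey: 44+22-94=0; pred: 107+94-53=148
Step 6: prey: 0+0-0=0; pred: 148+0-74=74
Step 7: prey: 0+0-0=0; pred: 74+0-37=37
Step 8: prey: 0+0-0=0; pred: 37+0-18=19
Step 9: prey: 0+0-0=0; pred: 19+0-9=10
Step 10: prey: 0+0-0=0; pred: 10+0-5=5
Step 11: prey: 0+0-0=0; pred: 5+0-2=3
Step 12: prey: 0+0-0=0; pred: 3+0-1=2
Max prey = 84 at step 3

Answer: 84 3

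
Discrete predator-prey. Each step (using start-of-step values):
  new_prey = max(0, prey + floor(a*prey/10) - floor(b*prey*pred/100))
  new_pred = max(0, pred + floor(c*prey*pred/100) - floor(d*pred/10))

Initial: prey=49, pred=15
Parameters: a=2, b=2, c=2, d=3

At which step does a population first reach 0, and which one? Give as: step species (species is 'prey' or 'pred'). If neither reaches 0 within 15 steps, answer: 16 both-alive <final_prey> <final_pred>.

Answer: 16 both-alive 1 3

Derivation:
Step 1: prey: 49+9-14=44; pred: 15+14-4=25
Step 2: prey: 44+8-22=30; pred: 25+22-7=40
Step 3: prey: 30+6-24=12; pred: 40+24-12=52
Step 4: prey: 12+2-12=2; pred: 52+12-15=49
Step 5: prey: 2+0-1=1; pred: 49+1-14=36
Step 6: prey: 1+0-0=1; pred: 36+0-10=26
Step 7: prey: 1+0-0=1; pred: 26+0-7=19
Step 8: prey: 1+0-0=1; pred: 19+0-5=14
Step 9: prey: 1+0-0=1; pred: 14+0-4=10
Step 10: prey: 1+0-0=1; pred: 10+0-3=7
Step 11: prey: 1+0-0=1; pred: 7+0-2=5
Step 12: prey: 1+0-0=1; pred: 5+0-1=4
Step 13: prey: 1+0-0=1; pred: 4+0-1=3
Step 14: prey: 1+0-0=1; pred: 3+0-0=3
Steps 15-15: state stable at prey=1, pred=3 (no change)
No extinction within 15 steps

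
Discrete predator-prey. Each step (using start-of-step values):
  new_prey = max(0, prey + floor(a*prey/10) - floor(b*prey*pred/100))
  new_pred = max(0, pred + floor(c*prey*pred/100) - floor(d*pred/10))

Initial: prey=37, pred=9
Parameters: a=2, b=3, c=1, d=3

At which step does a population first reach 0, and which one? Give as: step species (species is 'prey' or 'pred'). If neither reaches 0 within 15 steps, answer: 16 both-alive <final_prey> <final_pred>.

Answer: 16 both-alive 23 6

Derivation:
Step 1: prey: 37+7-9=35; pred: 9+3-2=10
Step 2: prey: 35+7-10=32; pred: 10+3-3=10
Step 3: prey: 32+6-9=29; pred: 10+3-3=10
Step 4: prey: 29+5-8=26; pred: 10+2-3=9
Step 5: prey: 26+5-7=24; pred: 9+2-2=9
Step 6: prey: 24+4-6=22; pred: 9+2-2=9
Step 7: prey: 22+4-5=21; pred: 9+1-2=8
Step 8: prey: 21+4-5=20; pred: 8+1-2=7
Step 9: prey: 20+4-4=20; pred: 7+1-2=6
Step 10: prey: 20+4-3=21; pred: 6+1-1=6
Step 11: prey: 21+4-3=22; pred: 6+1-1=6
Step 12: prey: 22+4-3=23; pred: 6+1-1=6
Step 13: prey: 23+4-4=23; pred: 6+1-1=6
Steps 14-15: state stable at prey=23, pred=6 (no change)
No extinction within 15 steps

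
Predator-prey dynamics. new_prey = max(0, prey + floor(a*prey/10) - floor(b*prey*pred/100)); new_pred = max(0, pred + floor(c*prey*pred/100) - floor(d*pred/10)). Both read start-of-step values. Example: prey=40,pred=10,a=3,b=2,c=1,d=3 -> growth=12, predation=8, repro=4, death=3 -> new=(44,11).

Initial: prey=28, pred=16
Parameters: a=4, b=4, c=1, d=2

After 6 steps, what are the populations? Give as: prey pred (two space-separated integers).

Step 1: prey: 28+11-17=22; pred: 16+4-3=17
Step 2: prey: 22+8-14=16; pred: 17+3-3=17
Step 3: prey: 16+6-10=12; pred: 17+2-3=16
Step 4: prey: 12+4-7=9; pred: 16+1-3=14
Step 5: prey: 9+3-5=7; pred: 14+1-2=13
Step 6: prey: 7+2-3=6; pred: 13+0-2=11

Answer: 6 11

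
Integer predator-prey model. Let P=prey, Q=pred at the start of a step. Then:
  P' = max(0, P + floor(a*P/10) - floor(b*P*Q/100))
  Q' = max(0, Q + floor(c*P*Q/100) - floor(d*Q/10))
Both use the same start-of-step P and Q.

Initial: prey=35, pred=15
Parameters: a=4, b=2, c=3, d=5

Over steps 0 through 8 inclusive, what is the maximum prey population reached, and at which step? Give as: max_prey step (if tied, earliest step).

Answer: 39 1

Derivation:
Step 1: prey: 35+14-10=39; pred: 15+15-7=23
Step 2: prey: 39+15-17=37; pred: 23+26-11=38
Step 3: prey: 37+14-28=23; pred: 38+42-19=61
Step 4: prey: 23+9-28=4; pred: 61+42-30=73
Step 5: prey: 4+1-5=0; pred: 73+8-36=45
Step 6: prey: 0+0-0=0; pred: 45+0-22=23
Step 7: prey: 0+0-0=0; pred: 23+0-11=12
Step 8: prey: 0+0-0=0; pred: 12+0-6=6
Max prey = 39 at step 1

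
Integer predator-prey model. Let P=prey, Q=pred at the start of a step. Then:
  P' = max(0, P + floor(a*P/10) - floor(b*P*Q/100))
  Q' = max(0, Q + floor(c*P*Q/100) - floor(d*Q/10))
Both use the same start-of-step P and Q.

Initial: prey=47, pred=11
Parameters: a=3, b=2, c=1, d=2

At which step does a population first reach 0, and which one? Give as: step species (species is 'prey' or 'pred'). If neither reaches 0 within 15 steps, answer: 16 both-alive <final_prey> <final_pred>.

Step 1: prey: 47+14-10=51; pred: 11+5-2=14
Step 2: prey: 51+15-14=52; pred: 14+7-2=19
Step 3: prey: 52+15-19=48; pred: 19+9-3=25
Step 4: prey: 48+14-24=38; pred: 25+12-5=32
Step 5: prey: 38+11-24=25; pred: 32+12-6=38
Step 6: prey: 25+7-19=13; pred: 38+9-7=40
Step 7: prey: 13+3-10=6; pred: 40+5-8=37
Step 8: prey: 6+1-4=3; pred: 37+2-7=32
Step 9: prey: 3+0-1=2; pred: 32+0-6=26
Step 10: prey: 2+0-1=1; pred: 26+0-5=21
Step 11: prey: 1+0-0=1; pred: 21+0-4=17
Step 12: prey: 1+0-0=1; pred: 17+0-3=14
Step 13: prey: 1+0-0=1; pred: 14+0-2=12
Step 14: prey: 1+0-0=1; pred: 12+0-2=10
Step 15: prey: 1+0-0=1; pred: 10+0-2=8
No extinction within 15 steps

Answer: 16 both-alive 1 8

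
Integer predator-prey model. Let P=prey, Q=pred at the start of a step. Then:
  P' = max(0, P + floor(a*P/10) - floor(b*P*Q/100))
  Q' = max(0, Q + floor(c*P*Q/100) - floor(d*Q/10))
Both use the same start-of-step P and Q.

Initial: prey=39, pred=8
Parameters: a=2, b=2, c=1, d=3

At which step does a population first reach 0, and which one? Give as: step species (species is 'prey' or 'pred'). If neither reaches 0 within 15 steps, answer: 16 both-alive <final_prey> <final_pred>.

Answer: 16 both-alive 16 8

Derivation:
Step 1: prey: 39+7-6=40; pred: 8+3-2=9
Step 2: prey: 40+8-7=41; pred: 9+3-2=10
Step 3: prey: 41+8-8=41; pred: 10+4-3=11
Step 4: prey: 41+8-9=40; pred: 11+4-3=12
Step 5: prey: 40+8-9=39; pred: 12+4-3=13
Step 6: prey: 39+7-10=36; pred: 13+5-3=15
Step 7: prey: 36+7-10=33; pred: 15+5-4=16
Step 8: prey: 33+6-10=29; pred: 16+5-4=17
Step 9: prey: 29+5-9=25; pred: 17+4-5=16
Step 10: prey: 25+5-8=22; pred: 16+4-4=16
Step 11: prey: 22+4-7=19; pred: 16+3-4=15
Step 12: prey: 19+3-5=17; pred: 15+2-4=13
Step 13: prey: 17+3-4=16; pred: 13+2-3=12
Step 14: prey: 16+3-3=16; pred: 12+1-3=10
Step 15: prey: 16+3-3=16; pred: 10+1-3=8
No extinction within 15 steps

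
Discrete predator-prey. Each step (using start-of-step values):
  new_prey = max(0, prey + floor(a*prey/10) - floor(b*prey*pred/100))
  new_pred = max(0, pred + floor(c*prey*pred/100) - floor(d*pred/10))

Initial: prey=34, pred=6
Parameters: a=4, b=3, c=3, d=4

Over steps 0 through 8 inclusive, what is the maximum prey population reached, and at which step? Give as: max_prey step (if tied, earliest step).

Step 1: prey: 34+13-6=41; pred: 6+6-2=10
Step 2: prey: 41+16-12=45; pred: 10+12-4=18
Step 3: prey: 45+18-24=39; pred: 18+24-7=35
Step 4: prey: 39+15-40=14; pred: 35+40-14=61
Step 5: prey: 14+5-25=0; pred: 61+25-24=62
Step 6: prey: 0+0-0=0; pred: 62+0-24=38
Step 7: prey: 0+0-0=0; pred: 38+0-15=23
Step 8: prey: 0+0-0=0; pred: 23+0-9=14
Max prey = 45 at step 2

Answer: 45 2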